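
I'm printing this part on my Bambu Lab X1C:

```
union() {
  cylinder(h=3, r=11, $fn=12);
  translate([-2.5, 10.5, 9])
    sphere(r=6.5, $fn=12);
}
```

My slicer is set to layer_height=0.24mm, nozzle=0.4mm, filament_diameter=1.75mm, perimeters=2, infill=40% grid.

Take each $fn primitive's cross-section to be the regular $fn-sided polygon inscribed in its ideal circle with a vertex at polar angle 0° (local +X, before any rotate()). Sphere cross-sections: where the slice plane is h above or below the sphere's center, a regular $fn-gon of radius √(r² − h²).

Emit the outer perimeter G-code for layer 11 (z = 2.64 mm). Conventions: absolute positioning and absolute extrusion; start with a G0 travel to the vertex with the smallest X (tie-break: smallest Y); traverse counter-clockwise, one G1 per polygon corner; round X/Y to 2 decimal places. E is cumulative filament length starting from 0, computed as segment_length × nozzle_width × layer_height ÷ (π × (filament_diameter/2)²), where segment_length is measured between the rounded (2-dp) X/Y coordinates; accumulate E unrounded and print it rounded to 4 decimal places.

At z = 2.64 mm: the cylinder: section is a regular 12-gon, circumradius r=11; the r=6.5 sphere at (-2.5, 10.5) slices to a regular 12-gon of circumradius 1.342 (√(r²−h²) with h=6.36 from center); Taking the union: the regions partially overlap (shared area 2.28 mm²), so overlapping operands fuse into one piece — 1 connected region. The outline is a single polygon with 20 vertices. Extrusion per mm of travel: 0.4 × 0.24 / (π × 0.875²) = 0.039912. Accumulating E over each segment gives final E = 2.8032.

G0 X-11.00 Y0.00 Z2.64
G1 X-9.53 Y-5.50 E0.2272
G1 X-5.50 Y-9.53 E0.4547
G1 X0.00 Y-11.00 E0.6819
G1 X5.50 Y-9.53 E0.9091
G1 X9.53 Y-5.50 E1.1366
G1 X11.00 Y0.00 E1.3638
G1 X9.53 Y5.50 E1.5911
G1 X5.50 Y9.53 E1.8185
G1 X0.00 Y11.00 E2.0457
G1 X-1.21 Y10.68 E2.0957
G1 X-1.34 Y11.17 E2.1159
G1 X-1.83 Y11.66 E2.1436
G1 X-2.50 Y11.84 E2.1713
G1 X-3.17 Y11.66 E2.1990
G1 X-3.66 Y11.17 E2.2266
G1 X-3.84 Y10.50 E2.2543
G1 X-3.71 Y10.01 E2.2745
G1 X-5.50 Y9.53 E2.3485
G1 X-9.53 Y5.50 E2.5760
G1 X-11.00 Y0.00 E2.8032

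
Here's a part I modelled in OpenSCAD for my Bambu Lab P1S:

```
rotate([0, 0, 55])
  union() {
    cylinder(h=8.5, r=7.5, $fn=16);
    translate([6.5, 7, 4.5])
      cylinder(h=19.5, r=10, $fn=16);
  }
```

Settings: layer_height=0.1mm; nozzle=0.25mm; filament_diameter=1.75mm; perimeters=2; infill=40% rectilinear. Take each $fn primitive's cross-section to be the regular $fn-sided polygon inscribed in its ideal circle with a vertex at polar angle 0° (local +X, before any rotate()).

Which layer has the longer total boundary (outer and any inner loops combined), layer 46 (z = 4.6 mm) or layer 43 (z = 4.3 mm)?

Layer 46 (z = 4.6): the r=7.5 cylinder contributes a regular 16-gon of circumradius 7.5 (perimeter = 2·16·7.500·sin(180°/16) = 46.82 mm); the r=10 cylinder at (6.5, 7) gives a regular 16-gon of circumradius 10 (constant along its height) (perimeter = 2·16·10.000·sin(180°/16) = 62.43 mm); Merging all regions: the regions partially overlap (shared area 76.64 mm²), so the edge portions inside another operand are dropped and the merged outline is re-measured after clipping — boundary = 75.41 mm; (rotated 55° about Z; rotation is an isometry so areas/perimeters/island counts are preserved). So its perimeter = 75.41 mm. Layer 43 (z = 4.3): the r=7.5 cylinder gives a regular 16-gon of circumradius 7.5 (constant along its height) (perimeter = 2·16·7.500·sin(180°/16) = 46.82 mm); the cylinder at (6.5, 7) is absent (z outside [4.5, 24]); Taking the union: only the r=7.5 cylinder is present, so the union is just that shape — boundary = 46.82 mm; (whole slice rotated 55° about Z — lengths, areas and connectivity unchanged). So its perimeter = 46.82 mm. Layer 46 is larger (75.41 vs 46.82 mm).

layer 46 (z = 4.6 mm)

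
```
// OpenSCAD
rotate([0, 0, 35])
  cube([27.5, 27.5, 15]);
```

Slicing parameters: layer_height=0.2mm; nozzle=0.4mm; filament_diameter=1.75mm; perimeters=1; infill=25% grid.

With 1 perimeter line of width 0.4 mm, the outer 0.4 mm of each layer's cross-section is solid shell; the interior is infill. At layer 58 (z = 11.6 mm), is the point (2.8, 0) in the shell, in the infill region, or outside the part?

outside

At z = 11.6 mm: the 27.5×27.5 cube contributes its full rectangle; (whole slice rotated 35° about Z — lengths, areas and connectivity unchanged). Overall, the cross-section is a single solid region. Undo the 35° rotation: the query point maps to (2.294, -1.606) in the un-rotated model frame. The nearest boundary edge runs (0.00, 0.00)→(27.50, 0.00); distance from the point to it = 1.61 mm. The point is not inside any of the regions above, so it lies outside the cross-section (1.61 mm from the nearest boundary).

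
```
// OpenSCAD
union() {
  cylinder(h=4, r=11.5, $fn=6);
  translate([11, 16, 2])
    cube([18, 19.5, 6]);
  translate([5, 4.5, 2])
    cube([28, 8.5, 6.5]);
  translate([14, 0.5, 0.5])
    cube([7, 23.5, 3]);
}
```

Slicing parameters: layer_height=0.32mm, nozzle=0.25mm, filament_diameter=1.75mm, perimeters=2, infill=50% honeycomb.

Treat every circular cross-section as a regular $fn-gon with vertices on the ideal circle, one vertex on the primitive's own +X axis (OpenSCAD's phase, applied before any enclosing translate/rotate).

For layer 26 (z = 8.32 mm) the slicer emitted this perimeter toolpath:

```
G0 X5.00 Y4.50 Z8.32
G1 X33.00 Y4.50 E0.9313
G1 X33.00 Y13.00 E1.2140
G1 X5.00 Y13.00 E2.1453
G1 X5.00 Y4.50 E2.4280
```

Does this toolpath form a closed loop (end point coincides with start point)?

yes

Start point (G0): (5.00, 4.50). End point (last G1): the path returns to the start — closed.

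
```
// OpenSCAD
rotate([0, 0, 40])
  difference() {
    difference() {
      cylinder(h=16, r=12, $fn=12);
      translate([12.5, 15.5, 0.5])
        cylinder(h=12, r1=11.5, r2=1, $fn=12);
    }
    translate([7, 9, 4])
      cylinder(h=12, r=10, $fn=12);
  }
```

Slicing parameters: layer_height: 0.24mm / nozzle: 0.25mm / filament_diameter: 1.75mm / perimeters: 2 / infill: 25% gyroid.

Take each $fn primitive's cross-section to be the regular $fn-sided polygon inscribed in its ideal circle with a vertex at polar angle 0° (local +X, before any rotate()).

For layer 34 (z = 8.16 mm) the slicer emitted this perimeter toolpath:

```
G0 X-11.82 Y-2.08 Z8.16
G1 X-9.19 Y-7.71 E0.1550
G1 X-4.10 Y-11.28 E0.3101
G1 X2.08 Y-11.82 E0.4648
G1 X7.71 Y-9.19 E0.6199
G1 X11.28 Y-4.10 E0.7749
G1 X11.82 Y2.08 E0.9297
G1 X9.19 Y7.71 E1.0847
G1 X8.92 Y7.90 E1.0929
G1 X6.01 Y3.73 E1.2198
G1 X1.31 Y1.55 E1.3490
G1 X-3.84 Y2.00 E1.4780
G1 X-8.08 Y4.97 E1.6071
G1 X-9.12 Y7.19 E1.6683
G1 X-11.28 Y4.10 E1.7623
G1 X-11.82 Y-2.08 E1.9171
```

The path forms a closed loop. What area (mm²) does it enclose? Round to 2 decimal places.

Apply the shoelace formula to the sequence of (X, Y) vertices; enclosed area = 303.28 mm².

303.28 mm²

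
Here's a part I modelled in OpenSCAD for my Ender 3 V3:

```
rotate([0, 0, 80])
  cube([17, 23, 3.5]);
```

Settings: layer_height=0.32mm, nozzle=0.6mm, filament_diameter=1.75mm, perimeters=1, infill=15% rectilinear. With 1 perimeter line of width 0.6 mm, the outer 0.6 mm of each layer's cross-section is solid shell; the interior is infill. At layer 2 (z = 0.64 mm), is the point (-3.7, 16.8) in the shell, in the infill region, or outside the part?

At z = 0.64 mm: the cube is present — its section is the full 17×23 rectangle; (rotated 80° about Z; rotation is an isometry so areas/perimeters/island counts are preserved). Overall, the cross-section is a single solid region. Undo the 80° rotation: the query point maps to (15.902, 6.561) in the un-rotated model frame. The nearest boundary edge runs (17.00, 0.00)→(17.00, 23.00); distance from the point to it = 1.10 mm. The point is inside the cross-section and 1.10 mm from the nearest boundary — more than the 0.6 mm shell width (1 × 0.6), so it's in the infill interior.

infill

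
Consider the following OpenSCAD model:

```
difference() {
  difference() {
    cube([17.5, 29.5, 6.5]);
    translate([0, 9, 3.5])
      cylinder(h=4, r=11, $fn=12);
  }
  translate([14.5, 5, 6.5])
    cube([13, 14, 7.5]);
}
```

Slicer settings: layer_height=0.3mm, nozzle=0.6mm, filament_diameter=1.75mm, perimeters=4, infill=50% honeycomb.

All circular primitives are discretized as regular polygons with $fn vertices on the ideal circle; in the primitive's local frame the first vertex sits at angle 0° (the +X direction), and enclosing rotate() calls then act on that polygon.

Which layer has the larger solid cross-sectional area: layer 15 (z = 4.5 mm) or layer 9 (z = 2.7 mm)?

layer 9 (z = 2.7 mm)

Layer 15 (z = 4.5): the cube is present — its section is the full 17.5×29.5 rectangle (area 516.25 mm²); the r=11 cylinder at (0, 9) contributes a regular 12-gon of circumradius 11 (area = (12/2)·11.000²·sin(360°/12) = 363.00 mm²); Subtracting the remaining from the first: starting from the 17.5×29.5 cube (516.25 mm²), the r=11 cylinder at (0, 9) partially overlaps it — only the 174.41 mm² overlap (of its 363.00 mm²) is removed, clipping the outline — area = 341.84 mm²; the cube at (14.5, 5) does not reach this height (z outside [6.5, 14]); Taking the first minus the rest: none of the subtracted shapes is present at this height, so the result so far is unchanged — area = 341.84 mm². So its area = 341.84 mm². Layer 9 (z = 2.7): the cube (footprint 17.5×29.5) is included at this height (area 516.25 mm²); the cylinder at (0, 9) does not reach this height (z outside [3.5, 7.5]); Subtracting the remaining from the first: none of the subtracted shapes is present at this height, so the 17.5×29.5 cube is unchanged — area = 516.25 mm²; the cube at (14.5, 5) is absent (z outside [6.5, 14]); Subtracting the remaining from the first: none of the subtracted shapes is present at this height, so the result so far is unchanged — area = 516.25 mm². So its area = 516.25 mm². Layer 9 is larger (516.25 vs 341.84 mm²).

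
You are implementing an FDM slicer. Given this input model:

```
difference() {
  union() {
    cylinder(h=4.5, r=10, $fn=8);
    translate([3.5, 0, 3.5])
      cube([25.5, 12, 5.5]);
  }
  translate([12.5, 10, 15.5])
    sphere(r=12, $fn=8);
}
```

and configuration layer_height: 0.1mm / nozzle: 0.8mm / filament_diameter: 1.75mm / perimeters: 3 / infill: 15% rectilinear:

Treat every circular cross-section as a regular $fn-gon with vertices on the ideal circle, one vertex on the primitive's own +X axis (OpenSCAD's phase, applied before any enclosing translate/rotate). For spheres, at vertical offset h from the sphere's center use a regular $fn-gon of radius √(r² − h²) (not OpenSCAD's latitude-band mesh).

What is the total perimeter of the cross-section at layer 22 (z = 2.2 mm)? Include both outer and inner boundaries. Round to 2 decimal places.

At z = 2.2 mm: the r=10 cylinder gives a regular 8-gon of circumradius 10 (constant along its height) (perimeter = 2·8·10.000·sin(180°/8) = 61.23 mm); the cube at (3.5, 0) is not intersected at this z (z outside [3.5, 9]); Taking the union: only the r=10 cylinder is present, so the union is just that shape — boundary = 61.23 mm; the sphere at (12.5, 10) does not reach this height (|z−center|=13.300 > r=12); Taking the first minus the rest: none of the subtracted shapes is present at this height, so the result so far is unchanged — boundary = 61.23 mm. Overall, the cross-section is a single solid region. Total boundary length (outer) = 61.23 mm.

61.23 mm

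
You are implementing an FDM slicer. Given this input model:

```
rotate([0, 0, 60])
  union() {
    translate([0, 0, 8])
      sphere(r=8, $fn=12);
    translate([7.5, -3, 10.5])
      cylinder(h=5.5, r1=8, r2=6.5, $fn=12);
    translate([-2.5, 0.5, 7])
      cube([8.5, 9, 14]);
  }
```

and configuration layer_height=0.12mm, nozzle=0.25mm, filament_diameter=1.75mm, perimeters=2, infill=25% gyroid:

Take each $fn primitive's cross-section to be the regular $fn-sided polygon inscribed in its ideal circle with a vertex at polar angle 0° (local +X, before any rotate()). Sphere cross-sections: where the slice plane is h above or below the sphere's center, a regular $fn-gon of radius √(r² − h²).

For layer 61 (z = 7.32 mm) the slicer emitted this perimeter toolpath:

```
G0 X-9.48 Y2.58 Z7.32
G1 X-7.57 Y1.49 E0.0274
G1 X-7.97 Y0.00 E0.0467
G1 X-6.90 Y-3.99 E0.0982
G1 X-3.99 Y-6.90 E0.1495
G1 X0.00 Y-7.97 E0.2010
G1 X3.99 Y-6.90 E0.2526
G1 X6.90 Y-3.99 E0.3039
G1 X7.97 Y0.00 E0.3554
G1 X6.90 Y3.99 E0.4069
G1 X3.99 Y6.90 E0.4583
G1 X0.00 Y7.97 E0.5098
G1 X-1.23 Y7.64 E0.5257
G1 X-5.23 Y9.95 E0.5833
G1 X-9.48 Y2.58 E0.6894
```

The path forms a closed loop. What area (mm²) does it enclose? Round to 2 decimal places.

210.75 mm²

Apply the shoelace formula to the sequence of (X, Y) vertices; enclosed area = 210.75 mm².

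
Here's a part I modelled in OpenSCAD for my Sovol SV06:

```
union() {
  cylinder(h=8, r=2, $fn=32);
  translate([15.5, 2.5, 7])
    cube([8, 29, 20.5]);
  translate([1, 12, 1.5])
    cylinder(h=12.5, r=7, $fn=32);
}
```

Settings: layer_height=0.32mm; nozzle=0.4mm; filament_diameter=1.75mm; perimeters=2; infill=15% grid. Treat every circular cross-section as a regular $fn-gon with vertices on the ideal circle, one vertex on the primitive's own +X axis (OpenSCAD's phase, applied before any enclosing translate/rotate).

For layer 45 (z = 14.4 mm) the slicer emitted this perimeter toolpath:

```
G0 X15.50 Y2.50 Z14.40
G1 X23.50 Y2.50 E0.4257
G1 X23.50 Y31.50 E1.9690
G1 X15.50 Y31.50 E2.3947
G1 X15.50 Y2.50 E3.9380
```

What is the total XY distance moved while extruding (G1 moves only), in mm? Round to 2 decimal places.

74.00 mm

Sum the Euclidean lengths of each G1 segment: total = 74.00 mm.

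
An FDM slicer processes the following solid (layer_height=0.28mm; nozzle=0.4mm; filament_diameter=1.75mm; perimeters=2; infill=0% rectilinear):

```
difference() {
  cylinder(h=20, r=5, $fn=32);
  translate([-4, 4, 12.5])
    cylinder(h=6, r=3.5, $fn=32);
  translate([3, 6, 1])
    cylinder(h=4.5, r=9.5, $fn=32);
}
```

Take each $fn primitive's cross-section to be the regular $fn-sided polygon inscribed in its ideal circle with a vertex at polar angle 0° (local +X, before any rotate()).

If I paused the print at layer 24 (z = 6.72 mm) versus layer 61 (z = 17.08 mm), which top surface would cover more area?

Layer 24 (z = 6.72): the cylinder: section is a regular 32-gon, circumradius r=5 (area = (32/2)·5.000²·sin(360°/32) = 78.04 mm²); the cylinder at (-4, 4) is absent (z outside [12.5, 18.5]); the cylinder at (3, 6) is not intersected at this z (z outside [1, 5.5]); Subtracting the remaining from the first: none of the subtracted shapes is present at this height, so the r=5 cylinder is unchanged — area = 78.04 mm². So its area = 78.04 mm². Layer 61 (z = 17.08): the r=5 cylinder gives a regular 32-gon of circumradius 5 (constant along its height) (area = (32/2)·5.000²·sin(360°/32) = 78.04 mm²); the r=3.5 cylinder at (-4, 4) contributes a regular 32-gon of circumradius 3.5 (area = (32/2)·3.500²·sin(360°/32) = 38.24 mm²); the cylinder at (3, 6) does not reach this height (z outside [1, 5.5]); Subtracting the remaining from the first: starting from the r=5 cylinder (78.04 mm²), the r=3.5 cylinder at (-4, 4) partially overlaps it — only the 11.99 mm² overlap (of its 38.24 mm²) is removed, clipping the outline — area = 66.04 mm². So its area = 66.04 mm². Layer 24 is larger (78.04 vs 66.04 mm²).

layer 24 (z = 6.72 mm)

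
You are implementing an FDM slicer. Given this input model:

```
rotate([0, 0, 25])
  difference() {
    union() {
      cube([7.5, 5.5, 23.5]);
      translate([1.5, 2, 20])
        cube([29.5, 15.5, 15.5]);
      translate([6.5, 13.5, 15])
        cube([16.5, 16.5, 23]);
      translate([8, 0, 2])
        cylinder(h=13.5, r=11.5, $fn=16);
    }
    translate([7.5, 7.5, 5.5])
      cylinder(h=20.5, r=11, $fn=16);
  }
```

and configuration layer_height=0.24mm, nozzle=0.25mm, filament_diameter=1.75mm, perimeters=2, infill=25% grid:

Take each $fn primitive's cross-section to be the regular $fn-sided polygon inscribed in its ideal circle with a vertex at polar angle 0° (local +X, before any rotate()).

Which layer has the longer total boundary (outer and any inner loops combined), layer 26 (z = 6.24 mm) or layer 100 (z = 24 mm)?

Layer 26 (z = 6.24): the 7.5×5.5 cube contributes its full rectangle (perimeter 26.00 mm); the cube at (1.5, 2) is absent (z outside [20, 35.5]); the cube at (6.5, 13.5) is absent (z outside [15, 38]); the r=11.5 cylinder at (8, 0) gives a regular 16-gon of circumradius 11.5 (constant along its height) (perimeter = 2·16·11.500·sin(180°/16) = 71.79 mm); Merging all regions: the 7.5×5.5 cube lies entirely inside the r=11.5 cylinder at (8, 0), so the union is just the r=11.5 cylinder at (8, 0) — boundary = 71.79 mm; the r=11 cylinder at (7.5, 7.5) contributes a regular 16-gon of circumradius 11 (perimeter = 2·16·11.000·sin(180°/16) = 68.67 mm); After the difference (first − rest): starting from that combined region, the r=11 cylinder at (7.5, 7.5) partially overlaps it — only the 223.62 mm² overlap (of its 370.44 mm²) is removed, clipping the outline — boundary = 73.46 mm; (rotated 25° about Z; rotation is an isometry so areas/perimeters/island counts are preserved). So its perimeter = 73.46 mm. Layer 100 (z = 24): the cube does not reach this height (z outside [0, 23.5]); the 29.5×15.5 cube at (1.5, 2) contributes its full rectangle (perimeter 90.00 mm); the cube at (6.5, 13.5) is present — its section is the full 16.5×16.5 rectangle (perimeter 66.00 mm); the cylinder at (8, 0) is absent (z outside [2, 15.5]); Taking the union: the regions partially overlap (shared area 66.00 mm²), so the edge portions inside another operand are dropped and the merged outline is re-measured after clipping — boundary = 115.00 mm; the cylinder at (7.5, 7.5): section is a regular 16-gon, circumradius r=11 (perimeter = 2·16·11.000·sin(180°/16) = 68.67 mm); Subtracting the remaining from the first: starting from the result so far, the r=11 cylinder at (7.5, 7.5) partially overlaps it — only the 242.81 mm² overlap (of its 370.44 mm²) is removed, clipping the outline — boundary = 106.87 mm; (whole slice rotated 25° about Z — lengths, areas and connectivity unchanged). So its perimeter = 106.87 mm. Layer 100 is larger (106.87 vs 73.46 mm).

layer 100 (z = 24 mm)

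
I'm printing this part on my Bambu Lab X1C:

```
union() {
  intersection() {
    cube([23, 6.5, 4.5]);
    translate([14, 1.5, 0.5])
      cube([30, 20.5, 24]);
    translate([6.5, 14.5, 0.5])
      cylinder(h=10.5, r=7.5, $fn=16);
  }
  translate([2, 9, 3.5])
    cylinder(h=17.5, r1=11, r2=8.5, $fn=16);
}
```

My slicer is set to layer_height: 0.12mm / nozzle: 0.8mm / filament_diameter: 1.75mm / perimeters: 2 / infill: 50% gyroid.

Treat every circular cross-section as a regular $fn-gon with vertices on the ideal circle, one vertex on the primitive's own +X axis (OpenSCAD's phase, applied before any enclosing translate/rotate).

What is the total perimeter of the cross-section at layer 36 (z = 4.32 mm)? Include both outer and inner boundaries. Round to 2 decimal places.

At z = 4.32 mm: the cube (footprint 23×6.5) is included at this height (perimeter 59.00 mm); the cube at (14, 1.5) (footprint 30×20.5) is included at this height (perimeter 101.00 mm); the cylinder at (6.5, 14.5): section is a regular 16-gon, circumradius r=7.5 (perimeter = 2·16·7.500·sin(180°/16) = 46.82 mm); Keeping only the common overlap: the 30×20.5 cube at (14, 1.5) partially overlaps the 23×6.5 cube; clipping to the common part keeps 45.00 mm²; the r=7.5 cylinder at (6.5, 14.5) does not overlap the running intersection (empty) — nothing remains; the cone at (2, 9) (r1=11→r2=8.5) has section circumradius 10.883 here — a regular 16-gon (perimeter = 2·16·10.883·sin(180°/16) = 67.94 mm); Combining (union): only the cone at (2, 9) is present, so the union is just that shape — boundary = 67.94 mm. Overall, the cross-section is a single solid region. Total boundary length (outer) = 67.94 mm.

67.94 mm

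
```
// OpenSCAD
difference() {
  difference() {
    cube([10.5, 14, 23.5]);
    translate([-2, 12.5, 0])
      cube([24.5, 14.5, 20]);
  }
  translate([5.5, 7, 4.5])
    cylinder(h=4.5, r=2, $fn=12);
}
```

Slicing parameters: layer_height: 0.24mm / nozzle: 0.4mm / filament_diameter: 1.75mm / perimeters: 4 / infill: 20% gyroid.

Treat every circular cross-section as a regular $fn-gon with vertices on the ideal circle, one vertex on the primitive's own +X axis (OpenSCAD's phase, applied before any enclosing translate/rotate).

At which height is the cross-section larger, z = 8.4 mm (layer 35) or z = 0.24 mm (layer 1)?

Layer 35 (z = 8.4): the cube (footprint 10.5×14) is included at this height (area 147.00 mm²); the cube at (-2, 12.5) (footprint 24.5×14.5) is included at this height (area 355.25 mm²); Taking the first minus the rest: starting from the 10.5×14 cube (147.00 mm²), the 24.5×14.5 cube at (-2, 12.5) partially overlaps it — only the 15.75 mm² overlap (of its 355.25 mm²) is removed, clipping the outline — area = 131.25 mm²; the cylinder at (5.5, 7): section is a regular 12-gon, circumradius r=2 (area = (12/2)·2.000²·sin(360°/12) = 12.00 mm²); Subtracting the remaining from the first: starting from that combined region (131.25 mm²), the r=2 cylinder at (5.5, 7) lies wholly inside it (removes its full 12.00 mm² and its 12.42 mm outline becomes a hole wall) — area = 119.25 mm². So its area = 119.25 mm². Layer 1 (z = 0.24): the cube (footprint 10.5×14) is included at this height (area 147.00 mm²); the 24.5×14.5 cube at (-2, 12.5) contributes its full rectangle (area 355.25 mm²); Taking the first minus the rest: starting from the 10.5×14 cube (147.00 mm²), the 24.5×14.5 cube at (-2, 12.5) partially overlaps it — only the 15.75 mm² overlap (of its 355.25 mm²) is removed, clipping the outline — area = 131.25 mm²; the cylinder at (5.5, 7) does not reach this height (z outside [4.5, 9]); Taking the first minus the rest: none of the subtracted shapes is present at this height, so the result so far is unchanged — area = 131.25 mm². So its area = 131.25 mm². Layer 1 is larger (131.25 vs 119.25 mm²).

layer 1 (z = 0.24 mm)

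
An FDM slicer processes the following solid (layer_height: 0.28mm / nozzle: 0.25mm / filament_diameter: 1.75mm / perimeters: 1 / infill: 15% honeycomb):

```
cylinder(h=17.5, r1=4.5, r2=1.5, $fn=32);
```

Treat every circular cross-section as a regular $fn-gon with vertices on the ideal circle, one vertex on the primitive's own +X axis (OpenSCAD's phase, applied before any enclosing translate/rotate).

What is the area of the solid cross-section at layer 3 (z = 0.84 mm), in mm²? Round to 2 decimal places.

At z = 0.84 mm: the cone contributes a regular 32-gon of circumradius 4.356 (interpolated between r1=4.5 and r2=1.5 at t=0.048) (area = (32/2)·4.356²·sin(360°/32) = 59.23 mm²). Overall, the cross-section is a single solid region. Net area = 59.23 mm².

59.23 mm²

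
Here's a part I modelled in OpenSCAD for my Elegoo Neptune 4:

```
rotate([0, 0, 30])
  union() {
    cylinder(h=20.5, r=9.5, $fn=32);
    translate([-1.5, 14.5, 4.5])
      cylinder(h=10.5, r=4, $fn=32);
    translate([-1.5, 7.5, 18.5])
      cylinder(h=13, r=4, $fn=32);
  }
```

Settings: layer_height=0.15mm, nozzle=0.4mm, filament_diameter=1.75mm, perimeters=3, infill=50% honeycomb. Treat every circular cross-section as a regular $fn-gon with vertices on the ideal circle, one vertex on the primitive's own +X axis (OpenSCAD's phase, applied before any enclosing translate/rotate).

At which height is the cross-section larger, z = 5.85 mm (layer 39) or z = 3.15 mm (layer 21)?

Layer 39 (z = 5.85): the cylinder: section is a regular 32-gon, circumradius r=9.5 (area = (32/2)·9.500²·sin(360°/32) = 281.71 mm²); the r=4 cylinder at (-1.5, 14.5) contributes a regular 32-gon of circumradius 4 (area = (32/2)·4.000²·sin(360°/32) = 49.94 mm²); the cylinder at (-1.5, 7.5) does not reach this height (z outside [18.5, 31.5]); Combining (union): the 2 present regions are separate (no shared area or edge), so areas and boundary lengths simply add and each stays a separate island — area = 331.65 mm²; (whole slice rotated 30° about Z — lengths, areas and connectivity unchanged). So its area = 331.65 mm². Layer 21 (z = 3.15): the cylinder: section is a regular 32-gon, circumradius r=9.5 (area = (32/2)·9.500²·sin(360°/32) = 281.71 mm²); the cylinder at (-1.5, 14.5) does not reach this height (z outside [4.5, 15]); the cylinder at (-1.5, 7.5) is absent (z outside [18.5, 31.5]); Taking the union: only the r=9.5 cylinder is present, so the union is just that shape — area = 281.71 mm²; (whole slice rotated 30° about Z — lengths, areas and connectivity unchanged). So its area = 281.71 mm². Layer 39 is larger (331.65 vs 281.71 mm²).

layer 39 (z = 5.85 mm)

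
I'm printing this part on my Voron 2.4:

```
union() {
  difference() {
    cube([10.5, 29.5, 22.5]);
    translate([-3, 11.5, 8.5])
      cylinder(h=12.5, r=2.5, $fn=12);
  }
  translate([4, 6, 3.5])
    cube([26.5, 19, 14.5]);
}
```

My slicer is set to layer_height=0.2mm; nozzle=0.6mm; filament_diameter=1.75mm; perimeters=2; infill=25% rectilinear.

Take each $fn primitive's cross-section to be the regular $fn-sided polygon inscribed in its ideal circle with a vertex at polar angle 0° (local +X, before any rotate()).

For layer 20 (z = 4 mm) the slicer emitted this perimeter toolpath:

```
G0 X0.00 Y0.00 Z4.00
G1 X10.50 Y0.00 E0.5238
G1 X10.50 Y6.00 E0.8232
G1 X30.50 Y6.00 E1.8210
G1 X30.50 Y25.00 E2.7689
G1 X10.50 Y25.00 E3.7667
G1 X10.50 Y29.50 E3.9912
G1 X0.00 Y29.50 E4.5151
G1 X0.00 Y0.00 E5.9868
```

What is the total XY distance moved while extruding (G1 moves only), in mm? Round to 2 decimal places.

120.00 mm

Sum the Euclidean lengths of each G1 segment: total = 120.00 mm.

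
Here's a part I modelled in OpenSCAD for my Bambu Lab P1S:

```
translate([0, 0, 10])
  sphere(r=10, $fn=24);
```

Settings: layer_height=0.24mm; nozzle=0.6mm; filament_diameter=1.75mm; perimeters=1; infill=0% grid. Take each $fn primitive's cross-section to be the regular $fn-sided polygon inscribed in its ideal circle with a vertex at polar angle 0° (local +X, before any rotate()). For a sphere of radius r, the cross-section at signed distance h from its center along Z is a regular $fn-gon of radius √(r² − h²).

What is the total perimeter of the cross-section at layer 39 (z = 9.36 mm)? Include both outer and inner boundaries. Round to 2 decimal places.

At z = 9.36 mm: the r=10 sphere slices to a regular 24-gon of circumradius 9.979 (√(r²−h²) with h=0.64 from center) (perimeter = 2·24·9.979·sin(180°/24) = 62.52 mm). Overall, the cross-section is a single solid region. Total boundary length (outer) = 62.52 mm.

62.52 mm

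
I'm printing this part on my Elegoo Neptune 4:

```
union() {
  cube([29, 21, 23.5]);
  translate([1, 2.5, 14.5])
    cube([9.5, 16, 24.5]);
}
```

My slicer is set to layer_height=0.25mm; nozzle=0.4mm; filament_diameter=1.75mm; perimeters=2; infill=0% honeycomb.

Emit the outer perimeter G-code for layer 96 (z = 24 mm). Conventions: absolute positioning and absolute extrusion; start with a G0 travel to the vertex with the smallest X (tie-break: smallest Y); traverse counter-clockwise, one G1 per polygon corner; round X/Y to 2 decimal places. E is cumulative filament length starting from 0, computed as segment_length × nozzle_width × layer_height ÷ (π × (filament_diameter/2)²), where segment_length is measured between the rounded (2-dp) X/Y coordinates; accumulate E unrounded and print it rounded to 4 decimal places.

G0 X1.00 Y2.50 Z24.00
G1 X10.50 Y2.50 E0.3950
G1 X10.50 Y18.50 E1.0602
G1 X1.00 Y18.50 E1.4551
G1 X1.00 Y2.50 E2.1203

At z = 24 mm: the cube is absent (z outside [0, 23.5]); the cube at (1, 2.5) is present — its section is the full 9.5×16 rectangle; Combining (union): only the 9.5×16 cube at (1, 2.5) is present, so the union is just that shape — 1 connected region. The outline is a single polygon with 4 vertices. Extrusion per mm of travel: 0.4 × 0.25 / (π × 0.875²) = 0.041575. Accumulating E over each segment gives final E = 2.1203.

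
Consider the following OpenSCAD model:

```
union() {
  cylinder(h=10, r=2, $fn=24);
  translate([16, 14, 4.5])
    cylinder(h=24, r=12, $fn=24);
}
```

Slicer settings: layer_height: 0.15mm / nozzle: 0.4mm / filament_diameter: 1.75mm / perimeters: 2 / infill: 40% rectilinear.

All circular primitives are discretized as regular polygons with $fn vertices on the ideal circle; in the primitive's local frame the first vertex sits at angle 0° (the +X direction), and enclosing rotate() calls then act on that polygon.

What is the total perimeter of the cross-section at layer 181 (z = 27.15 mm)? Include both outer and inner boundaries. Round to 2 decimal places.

75.18 mm

At z = 27.15 mm: the cylinder is not intersected at this z (z outside [0, 10]); the r=12 cylinder at (16, 14) gives a regular 24-gon of circumradius 12 (constant along its height) (perimeter = 2·24·12.000·sin(180°/24) = 75.18 mm); Taking the union: only the r=12 cylinder at (16, 14) is present, so the union is just that shape — boundary = 75.18 mm. Overall, the cross-section is a single solid region. Total boundary length (outer) = 75.18 mm.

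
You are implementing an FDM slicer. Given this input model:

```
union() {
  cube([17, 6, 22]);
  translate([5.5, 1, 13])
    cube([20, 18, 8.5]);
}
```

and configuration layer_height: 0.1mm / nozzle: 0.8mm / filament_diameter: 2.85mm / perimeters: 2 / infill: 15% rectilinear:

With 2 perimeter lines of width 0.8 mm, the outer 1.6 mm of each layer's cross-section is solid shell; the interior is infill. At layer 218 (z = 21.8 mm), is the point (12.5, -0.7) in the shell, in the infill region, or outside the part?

At z = 21.8 mm: the cube is present — its section is the full 17×6 rectangle; the cube at (5.5, 1) is not intersected at this z (z outside [13, 21.5]); Combining (union): only the 17×6 cube is present, so the union is just that shape — 1 connected region. Overall, the cross-section is a single solid region. The nearest boundary edge runs (0.00, 0.00)→(17.00, 0.00); distance from the point to it = 0.70 mm. The point is not inside any of the regions above, so it lies outside the cross-section (0.70 mm from the nearest boundary).

outside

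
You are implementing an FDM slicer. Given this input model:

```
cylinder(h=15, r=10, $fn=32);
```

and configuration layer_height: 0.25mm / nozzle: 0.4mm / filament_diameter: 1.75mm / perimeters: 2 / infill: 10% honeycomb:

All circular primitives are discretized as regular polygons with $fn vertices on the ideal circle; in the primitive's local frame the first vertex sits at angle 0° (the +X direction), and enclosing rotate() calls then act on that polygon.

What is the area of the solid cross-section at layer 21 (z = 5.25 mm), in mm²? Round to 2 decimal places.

At z = 5.25 mm: the cylinder: section is a regular 32-gon, circumradius r=10 (area = (32/2)·10.000²·sin(360°/32) = 312.14 mm²). Overall, the cross-section is a single solid region. Net area = 312.14 mm².

312.14 mm²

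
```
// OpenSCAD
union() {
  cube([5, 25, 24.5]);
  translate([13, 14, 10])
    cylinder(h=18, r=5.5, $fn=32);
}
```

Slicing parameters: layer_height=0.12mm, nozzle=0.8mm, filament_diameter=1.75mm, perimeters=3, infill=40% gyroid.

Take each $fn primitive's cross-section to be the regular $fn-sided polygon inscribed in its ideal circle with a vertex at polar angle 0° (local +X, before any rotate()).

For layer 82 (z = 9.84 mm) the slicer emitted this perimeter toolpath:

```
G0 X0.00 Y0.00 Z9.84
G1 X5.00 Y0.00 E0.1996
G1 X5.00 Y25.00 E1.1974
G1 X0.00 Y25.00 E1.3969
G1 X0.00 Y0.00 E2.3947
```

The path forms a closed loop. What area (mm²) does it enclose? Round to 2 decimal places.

Apply the shoelace formula to the sequence of (X, Y) vertices; enclosed area = 125.00 mm².

125.00 mm²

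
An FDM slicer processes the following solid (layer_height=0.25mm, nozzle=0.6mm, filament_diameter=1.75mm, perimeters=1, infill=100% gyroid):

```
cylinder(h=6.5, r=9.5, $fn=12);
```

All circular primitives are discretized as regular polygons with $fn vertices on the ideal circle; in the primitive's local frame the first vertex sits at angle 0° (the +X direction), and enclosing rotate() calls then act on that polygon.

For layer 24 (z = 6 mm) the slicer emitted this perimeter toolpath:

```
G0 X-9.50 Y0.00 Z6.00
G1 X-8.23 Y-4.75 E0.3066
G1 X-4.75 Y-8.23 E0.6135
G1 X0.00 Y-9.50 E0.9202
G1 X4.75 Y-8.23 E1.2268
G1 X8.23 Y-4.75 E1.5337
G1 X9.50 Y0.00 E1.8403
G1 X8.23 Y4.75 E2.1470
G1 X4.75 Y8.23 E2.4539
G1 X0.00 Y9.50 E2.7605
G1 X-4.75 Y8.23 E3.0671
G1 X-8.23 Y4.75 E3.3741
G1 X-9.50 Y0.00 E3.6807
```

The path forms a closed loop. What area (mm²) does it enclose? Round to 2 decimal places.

Apply the shoelace formula to the sequence of (X, Y) vertices; enclosed area = 270.84 mm².

270.84 mm²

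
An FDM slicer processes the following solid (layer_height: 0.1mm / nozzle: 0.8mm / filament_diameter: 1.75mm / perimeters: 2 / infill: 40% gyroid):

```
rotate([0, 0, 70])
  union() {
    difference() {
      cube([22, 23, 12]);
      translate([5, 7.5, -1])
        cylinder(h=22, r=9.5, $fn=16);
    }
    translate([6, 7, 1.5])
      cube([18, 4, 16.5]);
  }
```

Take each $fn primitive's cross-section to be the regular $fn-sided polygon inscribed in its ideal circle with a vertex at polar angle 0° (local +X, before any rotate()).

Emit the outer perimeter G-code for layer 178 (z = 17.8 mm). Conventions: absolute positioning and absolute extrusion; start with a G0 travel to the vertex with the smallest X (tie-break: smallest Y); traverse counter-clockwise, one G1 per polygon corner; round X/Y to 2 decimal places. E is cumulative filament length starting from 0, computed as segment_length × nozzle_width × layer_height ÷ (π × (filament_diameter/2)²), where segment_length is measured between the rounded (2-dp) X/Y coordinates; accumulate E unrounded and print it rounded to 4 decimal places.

At z = 17.8 mm: the cube does not reach this height (z outside [0, 12]); the cylinder at (5, 7.5): section is a regular 16-gon, circumradius r=9.5; After the difference (first − rest): the first operand is absent here, so nothing remains; the cube at (6, 7) is present — its section is the full 18×4 rectangle; Merging all regions: only the 18×4 cube at (6, 7) is present, so the union is just that shape — 1 connected region; (whole slice rotated 70° about Z — lengths, areas and connectivity unchanged). The outline is a single polygon with 4 vertices. Extrusion per mm of travel: 0.8 × 0.1 / (π × 0.875²) = 0.033260. Accumulating E over each segment gives final E = 1.4631.

G0 X-8.28 Y9.40 Z17.80
G1 X-4.53 Y8.03 E0.1328
G1 X1.63 Y24.95 E0.7317
G1 X-2.13 Y26.31 E0.8647
G1 X-8.28 Y9.40 E1.4631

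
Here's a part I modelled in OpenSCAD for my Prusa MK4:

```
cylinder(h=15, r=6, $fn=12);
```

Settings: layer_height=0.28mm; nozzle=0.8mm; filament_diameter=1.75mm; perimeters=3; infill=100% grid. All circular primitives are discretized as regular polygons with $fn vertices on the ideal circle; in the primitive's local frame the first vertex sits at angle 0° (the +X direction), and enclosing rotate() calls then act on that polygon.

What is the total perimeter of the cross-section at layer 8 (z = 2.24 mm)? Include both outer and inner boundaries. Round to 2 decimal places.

At z = 2.24 mm: the cylinder: section is a regular 12-gon, circumradius r=6 (perimeter = 2·12·6.000·sin(180°/12) = 37.27 mm). Overall, the cross-section is a single solid region. Total boundary length (outer) = 37.27 mm.

37.27 mm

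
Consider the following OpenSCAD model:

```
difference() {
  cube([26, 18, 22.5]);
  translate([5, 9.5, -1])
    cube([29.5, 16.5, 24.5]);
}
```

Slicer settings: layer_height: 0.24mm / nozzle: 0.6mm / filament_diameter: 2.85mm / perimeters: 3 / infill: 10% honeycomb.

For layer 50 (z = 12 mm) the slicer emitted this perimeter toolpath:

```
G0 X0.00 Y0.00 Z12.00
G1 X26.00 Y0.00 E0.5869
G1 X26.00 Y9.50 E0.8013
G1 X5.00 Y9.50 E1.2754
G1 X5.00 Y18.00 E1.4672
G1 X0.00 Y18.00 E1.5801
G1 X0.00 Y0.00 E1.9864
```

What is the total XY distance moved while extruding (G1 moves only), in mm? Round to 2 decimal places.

88.00 mm

Sum the Euclidean lengths of each G1 segment: total = 88.00 mm.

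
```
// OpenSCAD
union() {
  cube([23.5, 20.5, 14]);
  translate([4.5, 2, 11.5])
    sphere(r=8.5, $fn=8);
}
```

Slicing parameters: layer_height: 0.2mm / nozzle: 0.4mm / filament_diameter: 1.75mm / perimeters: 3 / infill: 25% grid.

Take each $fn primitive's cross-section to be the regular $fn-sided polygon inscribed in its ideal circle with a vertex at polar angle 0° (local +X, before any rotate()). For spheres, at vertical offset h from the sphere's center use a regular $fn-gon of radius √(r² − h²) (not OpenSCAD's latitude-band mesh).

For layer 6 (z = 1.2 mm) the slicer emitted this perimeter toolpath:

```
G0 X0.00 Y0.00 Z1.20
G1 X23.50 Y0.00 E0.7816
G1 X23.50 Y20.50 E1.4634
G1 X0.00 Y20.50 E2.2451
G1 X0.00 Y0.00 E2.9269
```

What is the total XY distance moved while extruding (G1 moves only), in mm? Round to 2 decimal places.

88.00 mm

Sum the Euclidean lengths of each G1 segment: total = 88.00 mm.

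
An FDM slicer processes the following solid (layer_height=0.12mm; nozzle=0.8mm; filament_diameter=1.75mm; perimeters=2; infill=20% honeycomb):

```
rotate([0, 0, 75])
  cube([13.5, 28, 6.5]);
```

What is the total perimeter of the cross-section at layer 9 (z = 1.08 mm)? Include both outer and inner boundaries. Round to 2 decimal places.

At z = 1.08 mm: the 13.5×28 cube contributes its full rectangle (perimeter 83.00 mm); (whole slice rotated 75° about Z — lengths, areas and connectivity unchanged). Overall, the cross-section is a single solid region. Total boundary length (outer) = 83.00 mm.

83.00 mm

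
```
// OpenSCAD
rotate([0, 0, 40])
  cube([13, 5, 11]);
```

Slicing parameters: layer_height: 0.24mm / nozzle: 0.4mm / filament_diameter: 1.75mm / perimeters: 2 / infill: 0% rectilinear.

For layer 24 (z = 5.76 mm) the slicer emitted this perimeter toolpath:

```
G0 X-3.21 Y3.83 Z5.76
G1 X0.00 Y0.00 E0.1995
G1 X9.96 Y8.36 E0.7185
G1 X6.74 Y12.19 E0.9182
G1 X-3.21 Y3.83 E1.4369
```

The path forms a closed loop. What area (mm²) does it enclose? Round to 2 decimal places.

Apply the shoelace formula to the sequence of (X, Y) vertices; enclosed area = 65.01 mm².

65.01 mm²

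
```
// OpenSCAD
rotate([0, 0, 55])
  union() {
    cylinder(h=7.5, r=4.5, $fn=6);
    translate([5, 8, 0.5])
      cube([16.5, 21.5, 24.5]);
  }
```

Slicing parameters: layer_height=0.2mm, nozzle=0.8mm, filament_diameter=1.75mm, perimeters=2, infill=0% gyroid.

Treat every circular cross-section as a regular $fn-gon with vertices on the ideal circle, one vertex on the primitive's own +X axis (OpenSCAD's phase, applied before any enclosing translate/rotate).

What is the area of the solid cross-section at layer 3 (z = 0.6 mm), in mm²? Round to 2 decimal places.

407.36 mm²

At z = 0.6 mm: the cylinder: section is a regular 6-gon, circumradius r=4.5 (area = (6/2)·4.500²·sin(360°/6) = 52.61 mm²); the cube at (5, 8) (footprint 16.5×21.5) is included at this height (area 354.75 mm²); Combining (union): the 2 present regions are separate (no shared area or edge), so areas and boundary lengths simply add and each stays a separate island — area = 407.36 mm²; (whole slice rotated 55° about Z — lengths, areas and connectivity unchanged). Overall, the cross-section has 2 separate islands. Net area = 407.36 mm².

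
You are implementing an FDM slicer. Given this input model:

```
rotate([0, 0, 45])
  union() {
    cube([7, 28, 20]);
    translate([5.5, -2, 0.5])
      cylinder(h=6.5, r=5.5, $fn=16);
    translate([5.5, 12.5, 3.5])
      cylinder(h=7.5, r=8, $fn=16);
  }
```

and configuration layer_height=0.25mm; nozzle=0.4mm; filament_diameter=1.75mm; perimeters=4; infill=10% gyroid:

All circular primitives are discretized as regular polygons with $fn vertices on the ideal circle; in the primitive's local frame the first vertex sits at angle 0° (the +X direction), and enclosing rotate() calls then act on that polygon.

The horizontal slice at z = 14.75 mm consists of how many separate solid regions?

1

At z = 14.75 mm: the 7×28 cube contributes its full rectangle; the cylinder at (5.5, -2) is not intersected at this z (z outside [0.5, 7]); the cylinder at (5.5, 12.5) is absent (z outside [3.5, 11]); Combining (union): only the 7×28 cube is present, so the union is just that shape — 1 connected region; (whole slice rotated 45° about Z — lengths, areas and connectivity unchanged). The result has 1 disconnected region.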